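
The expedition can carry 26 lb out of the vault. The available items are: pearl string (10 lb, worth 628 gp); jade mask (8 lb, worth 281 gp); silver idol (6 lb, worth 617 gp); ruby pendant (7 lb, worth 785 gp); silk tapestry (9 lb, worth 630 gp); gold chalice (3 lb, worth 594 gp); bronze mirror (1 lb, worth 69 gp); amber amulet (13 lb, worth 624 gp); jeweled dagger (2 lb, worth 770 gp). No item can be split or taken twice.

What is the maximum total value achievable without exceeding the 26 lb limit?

A density-first pass picks silver idol + ruby pendant + gold chalice + bronze mirror + jeweled dagger — 2835 at 19 lb.
Dropping bronze mirror frees 1 lb; slotting in jade mask (8 lb) lifts the total to 3047 at 26 lb.
That's the maximum — no swap from here does better than 3047.

3047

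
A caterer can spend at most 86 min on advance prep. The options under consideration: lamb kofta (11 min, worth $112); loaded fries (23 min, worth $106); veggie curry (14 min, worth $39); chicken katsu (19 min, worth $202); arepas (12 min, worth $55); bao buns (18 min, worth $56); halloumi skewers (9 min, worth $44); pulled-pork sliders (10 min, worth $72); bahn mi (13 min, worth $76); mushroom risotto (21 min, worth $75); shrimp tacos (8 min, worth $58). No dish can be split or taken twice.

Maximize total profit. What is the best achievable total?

Taking the top-ratio dishes first gives lamb kofta + chicken katsu + arepas + halloumi skewers + pulled-pork sliders + bahn mi + shrimp tacos for 619 (82 min).
Dropping arepas and halloumi skewers frees 21 min; slotting in loaded fries (23 min) lifts the total to 626 at 84 min.
Nothing else within 86 min beats 626.

626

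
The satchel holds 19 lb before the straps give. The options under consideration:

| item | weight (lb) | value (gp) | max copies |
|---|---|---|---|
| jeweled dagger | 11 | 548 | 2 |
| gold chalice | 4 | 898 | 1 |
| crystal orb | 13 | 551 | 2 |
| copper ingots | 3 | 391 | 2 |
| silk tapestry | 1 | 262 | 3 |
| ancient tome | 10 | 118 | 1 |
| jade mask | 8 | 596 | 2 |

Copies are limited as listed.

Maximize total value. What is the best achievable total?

A density-first pass picks gold chalice + 2×copper ingots + 3×silk tapestry — 2466 at 13 lb.
The 3 lb tied up in copper ingots is better spent on jade mask — total rises to 2671 (18 lb).
The spare 1 lb is too small for any remaining item, and no exchange beats 2671.

2671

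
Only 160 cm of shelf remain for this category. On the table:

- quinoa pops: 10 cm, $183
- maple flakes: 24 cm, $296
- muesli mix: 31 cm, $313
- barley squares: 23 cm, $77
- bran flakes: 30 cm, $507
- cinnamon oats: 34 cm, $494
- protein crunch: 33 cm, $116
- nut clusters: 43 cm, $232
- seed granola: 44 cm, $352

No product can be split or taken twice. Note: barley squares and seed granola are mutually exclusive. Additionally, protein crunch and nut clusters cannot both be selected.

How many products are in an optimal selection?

6

Optimal total is 1870.
One optimal bundle: quinoa pops + maple flakes + muesli mix + barley squares + bran flakes + cinnamon oats (152 cm).
Any selection reaching 1870 contains exactly 6 products.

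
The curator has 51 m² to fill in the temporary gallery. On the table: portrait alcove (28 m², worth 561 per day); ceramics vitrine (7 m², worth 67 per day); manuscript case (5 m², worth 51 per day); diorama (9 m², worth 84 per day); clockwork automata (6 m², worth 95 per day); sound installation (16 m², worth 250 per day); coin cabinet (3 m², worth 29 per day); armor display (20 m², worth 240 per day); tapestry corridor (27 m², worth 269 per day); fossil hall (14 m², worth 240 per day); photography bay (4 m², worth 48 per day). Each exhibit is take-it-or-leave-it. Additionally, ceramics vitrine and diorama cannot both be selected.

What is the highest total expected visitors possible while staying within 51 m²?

Best packing: portrait alcove + clockwork automata + coin cabinet + fossil hall — 51 m², 925 total.
Next best is portrait alcove + clockwork automata + sound installation at 906 (50 m²) — short by 19.

925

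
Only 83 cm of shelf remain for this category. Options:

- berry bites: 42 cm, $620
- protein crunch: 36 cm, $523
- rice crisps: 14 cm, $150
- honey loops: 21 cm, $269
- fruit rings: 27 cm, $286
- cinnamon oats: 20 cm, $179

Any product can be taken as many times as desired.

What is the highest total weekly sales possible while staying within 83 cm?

1143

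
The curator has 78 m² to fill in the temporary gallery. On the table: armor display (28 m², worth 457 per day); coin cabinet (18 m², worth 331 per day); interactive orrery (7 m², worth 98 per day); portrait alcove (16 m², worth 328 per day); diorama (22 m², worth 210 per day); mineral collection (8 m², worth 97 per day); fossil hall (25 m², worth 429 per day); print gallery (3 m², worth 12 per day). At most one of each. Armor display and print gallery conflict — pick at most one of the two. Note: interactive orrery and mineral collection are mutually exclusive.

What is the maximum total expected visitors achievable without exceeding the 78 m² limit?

Density check — portrait alcove 20.50, coin cabinet 18.39, fossil hall 17.16 are the best per m².
Taking armor display + coin cabinet + interactive orrery + fossil hall: 78 m² used, 1315 in expected visitors.

1315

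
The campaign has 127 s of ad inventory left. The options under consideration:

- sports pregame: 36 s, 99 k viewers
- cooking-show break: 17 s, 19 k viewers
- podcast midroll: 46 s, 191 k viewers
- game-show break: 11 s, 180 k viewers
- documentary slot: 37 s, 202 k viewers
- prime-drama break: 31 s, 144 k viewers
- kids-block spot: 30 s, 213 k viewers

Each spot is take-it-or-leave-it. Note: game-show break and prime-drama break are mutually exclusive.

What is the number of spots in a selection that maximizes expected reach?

The maximum expected reach within 127 s is 786.
For example podcast midroll + game-show break + documentary slot + kids-block spot achieves it, using 124 s.
All optima have 4 spots.

4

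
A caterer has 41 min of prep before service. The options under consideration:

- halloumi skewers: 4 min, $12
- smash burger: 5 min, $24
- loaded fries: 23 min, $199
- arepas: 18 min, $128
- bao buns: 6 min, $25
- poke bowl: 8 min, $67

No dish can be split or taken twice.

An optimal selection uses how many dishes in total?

The maximum profit within 41 min is 327.
One optimal bundle: loaded fries + arepas (41 min).
Every optimal selection uses 2 dishes.

2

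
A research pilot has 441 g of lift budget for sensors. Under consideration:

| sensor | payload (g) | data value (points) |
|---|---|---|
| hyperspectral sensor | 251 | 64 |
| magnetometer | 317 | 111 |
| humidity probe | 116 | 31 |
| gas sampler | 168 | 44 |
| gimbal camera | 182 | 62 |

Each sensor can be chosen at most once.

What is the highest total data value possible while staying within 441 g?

Best packing: magnetometer + humidity probe — 433 g, 142 total.
Next best is hyperspectral sensor + gimbal camera at 126 (433 g) — short by 16.

142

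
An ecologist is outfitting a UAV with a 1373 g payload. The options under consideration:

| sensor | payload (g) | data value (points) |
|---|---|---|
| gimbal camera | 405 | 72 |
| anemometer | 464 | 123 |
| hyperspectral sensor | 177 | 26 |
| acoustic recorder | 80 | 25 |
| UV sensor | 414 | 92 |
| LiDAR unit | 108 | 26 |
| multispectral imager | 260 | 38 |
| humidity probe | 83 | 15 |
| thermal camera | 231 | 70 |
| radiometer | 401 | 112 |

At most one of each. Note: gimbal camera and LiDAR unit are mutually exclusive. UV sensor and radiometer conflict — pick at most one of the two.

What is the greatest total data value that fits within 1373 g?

371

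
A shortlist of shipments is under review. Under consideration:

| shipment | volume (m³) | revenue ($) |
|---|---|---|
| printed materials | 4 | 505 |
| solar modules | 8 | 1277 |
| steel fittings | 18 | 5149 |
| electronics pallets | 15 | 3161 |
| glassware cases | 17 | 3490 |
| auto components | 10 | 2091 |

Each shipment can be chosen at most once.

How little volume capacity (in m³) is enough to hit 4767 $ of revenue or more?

18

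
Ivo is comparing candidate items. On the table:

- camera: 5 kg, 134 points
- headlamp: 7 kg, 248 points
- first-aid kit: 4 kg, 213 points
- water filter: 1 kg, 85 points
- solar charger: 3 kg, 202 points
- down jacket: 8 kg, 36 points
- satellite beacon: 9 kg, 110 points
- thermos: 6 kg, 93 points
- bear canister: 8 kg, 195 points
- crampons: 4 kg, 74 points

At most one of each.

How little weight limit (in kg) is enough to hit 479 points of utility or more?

Need the lightest bundle worth ≥ 479.
first-aid kit + water filter + solar charger: 500 utility at 8 kg.
Any bundle with less than 8 kg falls short of 479.

8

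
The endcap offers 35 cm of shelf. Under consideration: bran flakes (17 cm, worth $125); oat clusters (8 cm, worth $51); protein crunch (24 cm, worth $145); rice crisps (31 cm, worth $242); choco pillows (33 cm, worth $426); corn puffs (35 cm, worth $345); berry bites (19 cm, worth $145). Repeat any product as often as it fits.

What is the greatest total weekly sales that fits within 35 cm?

426

The ratio ordering already packs tightly: choco pillows, 33 cm, 426.
That's the maximum — no swap from here does better than 426.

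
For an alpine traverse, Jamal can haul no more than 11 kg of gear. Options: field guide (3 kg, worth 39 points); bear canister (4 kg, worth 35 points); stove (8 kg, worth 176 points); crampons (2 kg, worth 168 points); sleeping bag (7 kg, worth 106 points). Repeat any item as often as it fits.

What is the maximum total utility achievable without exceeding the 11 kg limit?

840

Ranking by ratio (utility/kg): crampons 84.00, stove 22.00, sleeping bag 15.14, field guide 13.00.
The ratio ordering already packs tightly: 5×crampons, 10 kg, 840.
The spare 1 kg is too small for any remaining item, and no exchange beats 840.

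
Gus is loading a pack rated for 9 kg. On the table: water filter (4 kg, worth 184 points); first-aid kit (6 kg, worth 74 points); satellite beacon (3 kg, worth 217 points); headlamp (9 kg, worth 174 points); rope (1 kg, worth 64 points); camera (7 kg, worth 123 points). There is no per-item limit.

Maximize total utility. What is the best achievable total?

651

The ratio ordering already packs tightly: 3×satellite beacon, 9 kg, 651.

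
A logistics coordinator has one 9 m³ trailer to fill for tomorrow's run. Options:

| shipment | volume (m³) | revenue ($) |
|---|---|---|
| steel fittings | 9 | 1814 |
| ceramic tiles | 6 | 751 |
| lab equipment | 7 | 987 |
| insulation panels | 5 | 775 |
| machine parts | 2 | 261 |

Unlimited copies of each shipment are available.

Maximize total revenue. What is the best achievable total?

Steel fittings uses 9 of the 9 m³ and totals 1814.
That's the maximum — no swap from here does better than 1814.

1814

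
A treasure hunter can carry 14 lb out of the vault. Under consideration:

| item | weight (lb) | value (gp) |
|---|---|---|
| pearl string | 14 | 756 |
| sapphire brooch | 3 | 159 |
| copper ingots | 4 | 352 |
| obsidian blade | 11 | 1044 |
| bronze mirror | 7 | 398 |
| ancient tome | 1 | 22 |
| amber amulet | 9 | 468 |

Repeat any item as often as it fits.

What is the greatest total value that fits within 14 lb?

Sapphire brooch + obsidian blade uses 14 of the 14 lb and totals 1203.
Nothing else within 14 lb beats 1203.

1203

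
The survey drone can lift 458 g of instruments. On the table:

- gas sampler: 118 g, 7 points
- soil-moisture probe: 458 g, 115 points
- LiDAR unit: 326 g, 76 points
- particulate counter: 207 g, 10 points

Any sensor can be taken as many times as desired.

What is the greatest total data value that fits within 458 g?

Taking soil-moisture probe: 458 g used, 115 in data value.

115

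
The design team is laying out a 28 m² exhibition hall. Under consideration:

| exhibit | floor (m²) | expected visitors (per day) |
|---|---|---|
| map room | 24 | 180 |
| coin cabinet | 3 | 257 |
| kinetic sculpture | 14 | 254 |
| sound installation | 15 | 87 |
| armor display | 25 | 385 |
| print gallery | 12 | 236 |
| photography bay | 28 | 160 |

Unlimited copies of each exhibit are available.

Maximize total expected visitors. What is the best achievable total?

The ratio ordering already packs tightly: 9×coin cabinet, 27 m², 2313.

2313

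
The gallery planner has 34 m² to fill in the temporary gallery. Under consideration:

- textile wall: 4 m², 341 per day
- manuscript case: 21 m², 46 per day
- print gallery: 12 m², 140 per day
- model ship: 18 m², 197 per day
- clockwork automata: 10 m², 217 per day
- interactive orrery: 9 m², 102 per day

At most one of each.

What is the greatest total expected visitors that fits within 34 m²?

755

Greedy by ratio would take textile wall + print gallery + clockwork automata: 26 m² used, total 698.
Dropping print gallery frees 12 m²; slotting in model ship (18 m²) lifts the total to 755 at 32 m².
That's the maximum — no swap from here does better than 755.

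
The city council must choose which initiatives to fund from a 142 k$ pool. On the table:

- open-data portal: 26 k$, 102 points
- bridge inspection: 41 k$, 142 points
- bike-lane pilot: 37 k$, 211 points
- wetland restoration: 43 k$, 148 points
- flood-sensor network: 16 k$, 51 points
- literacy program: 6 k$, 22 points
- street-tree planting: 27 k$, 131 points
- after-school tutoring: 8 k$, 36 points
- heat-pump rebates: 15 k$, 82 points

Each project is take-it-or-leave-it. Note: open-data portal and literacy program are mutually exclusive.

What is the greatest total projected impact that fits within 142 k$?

639

Ranking by ratio (projected impact/k$): bike-lane pilot 5.70, heat-pump rebates 5.47, street-tree planting 4.85, after-school tutoring 4.50.
Taking bridge inspection + bike-lane pilot + flood-sensor network + literacy program + street-tree planting + heat-pump rebates: 142 k$ used, 639 in projected impact.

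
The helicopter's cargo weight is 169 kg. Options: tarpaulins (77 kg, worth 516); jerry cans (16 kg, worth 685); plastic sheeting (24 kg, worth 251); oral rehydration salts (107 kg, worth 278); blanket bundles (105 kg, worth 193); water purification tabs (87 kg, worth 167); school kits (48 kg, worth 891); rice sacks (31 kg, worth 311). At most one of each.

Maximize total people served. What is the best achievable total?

2343

Ranking by ratio (people served/kg): jerry cans 42.81, school kits 18.56, plastic sheeting 10.46, rice sacks 10.03.
Taking the top-ratio supplies first gives jerry cans + plastic sheeting + school kits + rice sacks for 2138 (119 kg).
Dropping rice sacks frees 31 kg; slotting in tarpaulins (77 kg) lifts the total to 2343 at 165 kg.
Nothing else within 169 kg beats 2343.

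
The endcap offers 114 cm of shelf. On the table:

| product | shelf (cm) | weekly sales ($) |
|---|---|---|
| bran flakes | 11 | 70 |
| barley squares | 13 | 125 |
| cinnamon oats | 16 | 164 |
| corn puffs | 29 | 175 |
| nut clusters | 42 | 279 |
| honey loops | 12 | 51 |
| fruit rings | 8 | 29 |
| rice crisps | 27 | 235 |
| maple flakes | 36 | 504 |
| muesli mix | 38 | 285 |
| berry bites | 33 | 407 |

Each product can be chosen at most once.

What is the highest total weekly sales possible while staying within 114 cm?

1310

Density check — maple flakes 14.00, berry bites 12.33, cinnamon oats 10.25, barley squares 9.62 are the best per cm.
Taking the top-ratio products first gives bran flakes + barley squares + cinnamon oats + maple flakes + berry bites for 1270 (109 cm).
Dropping bran flakes and barley squares frees 24 cm; slotting in rice crisps (27 cm) lifts the total to 1310 at 112 cm.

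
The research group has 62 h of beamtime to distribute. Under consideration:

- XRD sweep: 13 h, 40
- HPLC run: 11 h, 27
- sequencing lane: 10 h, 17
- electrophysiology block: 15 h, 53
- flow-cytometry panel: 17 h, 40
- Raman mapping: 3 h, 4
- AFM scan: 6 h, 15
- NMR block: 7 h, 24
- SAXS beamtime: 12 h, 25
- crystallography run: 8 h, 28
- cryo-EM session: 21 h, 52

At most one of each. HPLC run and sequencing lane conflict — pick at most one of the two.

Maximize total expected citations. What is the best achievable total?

187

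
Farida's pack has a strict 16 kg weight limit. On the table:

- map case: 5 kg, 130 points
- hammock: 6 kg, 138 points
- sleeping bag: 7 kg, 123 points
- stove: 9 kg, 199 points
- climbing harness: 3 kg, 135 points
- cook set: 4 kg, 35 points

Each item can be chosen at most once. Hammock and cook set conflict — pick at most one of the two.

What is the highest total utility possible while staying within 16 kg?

By utility per kg: climbing harness 45.00, map case 26.00, hammock 23.00 lead.
Taking map case + hammock + climbing harness: 14 kg used, 403 in utility.

403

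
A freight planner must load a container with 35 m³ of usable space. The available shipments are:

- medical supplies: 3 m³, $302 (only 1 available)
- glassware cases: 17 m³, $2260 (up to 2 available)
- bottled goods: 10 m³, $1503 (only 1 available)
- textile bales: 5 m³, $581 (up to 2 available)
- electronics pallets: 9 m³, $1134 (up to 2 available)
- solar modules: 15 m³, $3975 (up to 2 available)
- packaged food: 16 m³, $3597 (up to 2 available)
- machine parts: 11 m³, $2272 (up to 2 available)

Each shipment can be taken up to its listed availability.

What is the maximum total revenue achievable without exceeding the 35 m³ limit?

8531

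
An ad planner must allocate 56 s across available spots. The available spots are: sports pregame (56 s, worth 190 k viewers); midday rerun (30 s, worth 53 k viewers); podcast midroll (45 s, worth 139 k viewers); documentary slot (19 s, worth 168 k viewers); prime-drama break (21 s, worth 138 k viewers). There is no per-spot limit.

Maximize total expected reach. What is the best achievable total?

Best packing: 2×documentary slot — 38 s, 336 total.
Nothing else within 56 s beats 336.

336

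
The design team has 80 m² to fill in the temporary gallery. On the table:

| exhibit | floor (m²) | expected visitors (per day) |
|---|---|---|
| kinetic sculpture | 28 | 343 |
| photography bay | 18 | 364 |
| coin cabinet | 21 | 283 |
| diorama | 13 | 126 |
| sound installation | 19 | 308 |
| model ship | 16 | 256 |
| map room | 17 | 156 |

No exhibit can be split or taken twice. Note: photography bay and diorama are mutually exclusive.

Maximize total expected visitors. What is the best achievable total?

1211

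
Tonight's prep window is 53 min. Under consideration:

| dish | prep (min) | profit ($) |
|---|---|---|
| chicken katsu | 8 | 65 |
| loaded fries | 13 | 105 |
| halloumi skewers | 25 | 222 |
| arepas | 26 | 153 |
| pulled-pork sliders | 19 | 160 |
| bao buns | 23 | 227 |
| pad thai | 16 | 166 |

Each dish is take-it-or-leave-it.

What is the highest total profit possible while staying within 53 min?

The ratio heuristic lands on chicken katsu + bao buns + pad thai (458) but leaves 6 min idle.
Dropping chicken katsu frees 8 min; slotting in loaded fries (13 min) lifts the total to 498 at 52 min.
Every other selection either busts 53 min or fails to beat 498.

498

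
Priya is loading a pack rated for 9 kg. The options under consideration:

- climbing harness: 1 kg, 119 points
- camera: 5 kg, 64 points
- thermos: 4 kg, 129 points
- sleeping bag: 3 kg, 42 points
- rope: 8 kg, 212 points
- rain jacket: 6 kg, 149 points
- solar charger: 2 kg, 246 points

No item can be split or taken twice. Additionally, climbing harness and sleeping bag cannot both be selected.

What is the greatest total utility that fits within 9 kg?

514

A density-first pass picks climbing harness + thermos + solar charger — 494 at 7 kg.
Replace thermos with rain jacket: the trade gains 20 net, giving 514 at 9 kg.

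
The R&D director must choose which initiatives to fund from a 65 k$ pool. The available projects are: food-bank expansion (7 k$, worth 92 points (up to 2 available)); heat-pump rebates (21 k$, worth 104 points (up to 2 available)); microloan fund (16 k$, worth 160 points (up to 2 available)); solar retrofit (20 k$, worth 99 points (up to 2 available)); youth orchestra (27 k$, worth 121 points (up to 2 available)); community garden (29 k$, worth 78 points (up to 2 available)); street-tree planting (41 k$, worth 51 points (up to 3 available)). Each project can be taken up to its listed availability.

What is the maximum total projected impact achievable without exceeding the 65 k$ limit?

516

Density check — food-bank expansion 13.14, microloan fund 10.00, heat-pump rebates 4.95 are the best per k$.
Greedy by ratio would take 2×food-bank expansion + 2×microloan fund: 46 k$ used, total 504.
The 7 k$ tied up in food-bank expansion is better spent on heat-pump rebates — total rises to 516 (60 k$).
Every other selection either busts 65 k$ or exceeds an availability limit or fails to beat 516.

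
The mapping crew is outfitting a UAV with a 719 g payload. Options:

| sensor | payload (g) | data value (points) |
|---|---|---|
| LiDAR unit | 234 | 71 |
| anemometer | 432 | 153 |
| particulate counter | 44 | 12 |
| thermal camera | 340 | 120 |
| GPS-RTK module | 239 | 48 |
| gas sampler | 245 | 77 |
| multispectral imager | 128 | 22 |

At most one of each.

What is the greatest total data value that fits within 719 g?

236

Taking the top-ratio sensors first gives anemometer + gas sampler for 230 (677 g).
Dropping gas sampler frees 245 g; slotting in LiDAR unit + particulate counter (278 g) lifts the total to 236 at 710 g.
The closest alternative, anemometer + gas sampler, reaches only 230.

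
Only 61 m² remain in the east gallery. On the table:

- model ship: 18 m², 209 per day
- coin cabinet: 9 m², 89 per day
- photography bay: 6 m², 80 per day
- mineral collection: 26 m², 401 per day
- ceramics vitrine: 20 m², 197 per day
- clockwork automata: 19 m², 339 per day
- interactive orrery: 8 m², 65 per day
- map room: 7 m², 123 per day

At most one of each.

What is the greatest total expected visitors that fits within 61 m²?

Filling by ratio: photography bay + mineral collection + clockwork automata + map room for 943, with 3 m² left unused.
Replace photography bay with coin cabinet: the trade gains 9 net, giving 952 at 61 m².

952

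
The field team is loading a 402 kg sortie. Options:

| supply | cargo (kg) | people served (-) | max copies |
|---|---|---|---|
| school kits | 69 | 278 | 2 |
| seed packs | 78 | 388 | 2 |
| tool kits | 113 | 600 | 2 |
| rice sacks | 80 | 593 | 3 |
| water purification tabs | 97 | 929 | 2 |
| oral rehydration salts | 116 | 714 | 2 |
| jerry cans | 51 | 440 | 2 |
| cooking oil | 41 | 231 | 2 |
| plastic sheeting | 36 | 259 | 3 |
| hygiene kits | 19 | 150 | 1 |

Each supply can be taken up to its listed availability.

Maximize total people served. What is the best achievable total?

3481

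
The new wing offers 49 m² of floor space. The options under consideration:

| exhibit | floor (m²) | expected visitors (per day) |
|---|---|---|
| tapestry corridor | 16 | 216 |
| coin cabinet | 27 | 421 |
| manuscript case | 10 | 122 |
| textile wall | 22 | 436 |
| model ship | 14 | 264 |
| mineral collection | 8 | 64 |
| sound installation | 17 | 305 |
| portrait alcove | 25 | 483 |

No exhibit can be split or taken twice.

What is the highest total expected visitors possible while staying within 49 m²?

919

Taking textile wall + portrait alcove: 47 m² used, 919 in expected visitors.
An exhaustive check of the 256 subsets confirms 919.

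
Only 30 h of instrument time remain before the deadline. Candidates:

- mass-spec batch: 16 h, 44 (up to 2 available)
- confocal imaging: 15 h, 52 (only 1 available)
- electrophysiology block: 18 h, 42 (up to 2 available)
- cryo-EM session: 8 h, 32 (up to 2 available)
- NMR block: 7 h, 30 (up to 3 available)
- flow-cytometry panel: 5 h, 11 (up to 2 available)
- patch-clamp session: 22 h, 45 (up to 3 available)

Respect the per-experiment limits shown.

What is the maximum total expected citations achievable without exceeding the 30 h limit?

A density-first pass picks cryo-EM session + 3×NMR block — 122 at 29 h.
The 7 h tied up in NMR block is better spent on cryo-EM session — total rises to 124 (30 h).
That's the maximum — no swap from here does better than 124.

124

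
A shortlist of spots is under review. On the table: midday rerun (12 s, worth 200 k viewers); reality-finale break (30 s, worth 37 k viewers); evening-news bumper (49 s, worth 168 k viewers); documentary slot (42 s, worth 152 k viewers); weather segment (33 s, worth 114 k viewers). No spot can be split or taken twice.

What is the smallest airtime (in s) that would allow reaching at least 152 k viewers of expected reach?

Minimise s subject to total expected reach ≥ 152.
midday rerun: 200 expected reach at 12 s.
Below 12 s the best achievable stays under 152.

12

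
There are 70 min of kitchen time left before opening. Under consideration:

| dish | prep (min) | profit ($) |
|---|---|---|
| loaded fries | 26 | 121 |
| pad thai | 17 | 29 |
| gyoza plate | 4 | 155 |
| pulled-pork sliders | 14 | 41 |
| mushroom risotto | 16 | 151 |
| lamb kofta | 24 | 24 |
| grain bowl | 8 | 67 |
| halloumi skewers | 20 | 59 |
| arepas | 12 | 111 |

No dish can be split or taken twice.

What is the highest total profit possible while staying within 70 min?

The ratio ordering already packs tightly: loaded fries + gyoza plate + mushroom risotto + grain bowl + arepas, 66 min, 605.
The spare 4 min is too small for any remaining dish, and no exchange beats 605.

605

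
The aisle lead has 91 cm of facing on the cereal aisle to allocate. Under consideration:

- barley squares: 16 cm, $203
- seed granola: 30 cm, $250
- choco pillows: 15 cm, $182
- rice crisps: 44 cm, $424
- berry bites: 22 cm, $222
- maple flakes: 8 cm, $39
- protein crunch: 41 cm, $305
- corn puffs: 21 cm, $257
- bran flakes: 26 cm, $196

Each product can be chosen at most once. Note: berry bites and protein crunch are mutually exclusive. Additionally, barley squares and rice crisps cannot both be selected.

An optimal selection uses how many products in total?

Best achievable weekly sales is 932.
One optimal bundle: barley squares + seed granola + berry bites + corn puffs (89 cm).
Every optimal selection uses 4 products.

4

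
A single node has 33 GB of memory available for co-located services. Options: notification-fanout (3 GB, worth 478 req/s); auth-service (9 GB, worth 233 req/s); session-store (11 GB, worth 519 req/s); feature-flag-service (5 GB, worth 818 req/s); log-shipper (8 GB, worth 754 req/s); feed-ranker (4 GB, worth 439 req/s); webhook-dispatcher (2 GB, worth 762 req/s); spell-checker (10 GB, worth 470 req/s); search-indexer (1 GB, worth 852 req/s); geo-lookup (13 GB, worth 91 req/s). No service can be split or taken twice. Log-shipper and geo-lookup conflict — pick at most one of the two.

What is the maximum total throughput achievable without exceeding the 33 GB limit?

4573

Taking notification-fanout + feature-flag-service + log-shipper + feed-ranker + webhook-dispatcher + spell-checker + search-indexer: 33 GB used, 4573 in throughput.
That's the maximum — no feasible swap from here does better than 4573.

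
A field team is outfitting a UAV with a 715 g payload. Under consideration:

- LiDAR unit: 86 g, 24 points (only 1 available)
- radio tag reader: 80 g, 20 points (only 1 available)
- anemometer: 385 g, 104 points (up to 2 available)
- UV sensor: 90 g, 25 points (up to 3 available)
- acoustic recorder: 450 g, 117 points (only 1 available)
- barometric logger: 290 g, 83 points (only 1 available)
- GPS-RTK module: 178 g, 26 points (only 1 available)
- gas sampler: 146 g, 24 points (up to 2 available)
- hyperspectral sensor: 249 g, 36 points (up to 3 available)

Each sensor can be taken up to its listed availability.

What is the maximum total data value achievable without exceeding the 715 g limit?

187

By data value per g: barometric logger 0.29, LiDAR unit 0.28, UV sensor 0.28 lead.
A density-first pass picks LiDAR unit + 3×UV sensor + barometric logger — 182 at 646 g.
The 356 g tied up in LiDAR unit and 3×UV sensor is better spent on anemometer — total rises to 187 (675 g).
The spare 40 g is too small for any remaining sensor, and no exchange beats 187.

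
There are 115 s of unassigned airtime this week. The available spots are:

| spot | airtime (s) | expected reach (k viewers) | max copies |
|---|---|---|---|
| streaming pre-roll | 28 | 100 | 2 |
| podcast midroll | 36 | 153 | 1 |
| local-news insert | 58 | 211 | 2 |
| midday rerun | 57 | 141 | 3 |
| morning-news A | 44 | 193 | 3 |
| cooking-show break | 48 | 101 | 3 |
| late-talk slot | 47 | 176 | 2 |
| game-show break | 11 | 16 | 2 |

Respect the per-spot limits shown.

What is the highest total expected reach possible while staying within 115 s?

Filling by ratio: 2×morning-news A + 2×game-show break for 418, with 5 s left unused.
Dropping morning-news A and 2×game-show break frees 66 s; slotting in streaming pre-roll + podcast midroll (64 s) lifts the total to 446 at 108 s.

446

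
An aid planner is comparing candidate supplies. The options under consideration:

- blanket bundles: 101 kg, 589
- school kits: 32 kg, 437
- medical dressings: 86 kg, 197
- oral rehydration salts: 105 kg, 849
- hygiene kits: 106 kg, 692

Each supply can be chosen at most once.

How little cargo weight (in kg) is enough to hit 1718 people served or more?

Look for the lowest-cargo combination reaching 1718.
Taking blanket bundles + school kits + oral rehydration salts gives 1875 (≥ 1718) for 238 kg.
Any bundle with less than 238 kg falls short of 1718.

238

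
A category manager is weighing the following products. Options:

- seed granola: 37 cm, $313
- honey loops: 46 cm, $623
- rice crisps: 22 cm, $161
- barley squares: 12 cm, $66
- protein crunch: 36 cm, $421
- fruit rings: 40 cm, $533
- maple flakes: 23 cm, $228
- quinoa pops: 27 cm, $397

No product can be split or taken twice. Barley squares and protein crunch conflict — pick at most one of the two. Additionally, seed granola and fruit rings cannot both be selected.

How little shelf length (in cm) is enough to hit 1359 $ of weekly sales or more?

Look for the lowest-shelf combination reaching 1359.
honey loops + fruit rings + maple flakes reaches 1384 using 109 cm.
Below 109 cm the best achievable stays under 1359.

109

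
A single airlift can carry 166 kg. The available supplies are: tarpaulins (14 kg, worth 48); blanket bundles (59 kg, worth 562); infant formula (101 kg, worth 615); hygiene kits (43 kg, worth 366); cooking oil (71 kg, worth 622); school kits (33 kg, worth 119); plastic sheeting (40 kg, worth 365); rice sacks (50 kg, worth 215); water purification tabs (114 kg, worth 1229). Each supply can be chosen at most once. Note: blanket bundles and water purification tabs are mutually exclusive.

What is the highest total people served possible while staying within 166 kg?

1595

Ranking by ratio (people served/kg): water purification tabs 10.78, blanket bundles 9.53, plastic sheeting 9.12.
The ratio heuristic lands on plastic sheeting + water purification tabs (1594) but leaves 12 kg idle.
Dropping plastic sheeting frees 40 kg; slotting in hygiene kits (43 kg) lifts the total to 1595 at 157 kg.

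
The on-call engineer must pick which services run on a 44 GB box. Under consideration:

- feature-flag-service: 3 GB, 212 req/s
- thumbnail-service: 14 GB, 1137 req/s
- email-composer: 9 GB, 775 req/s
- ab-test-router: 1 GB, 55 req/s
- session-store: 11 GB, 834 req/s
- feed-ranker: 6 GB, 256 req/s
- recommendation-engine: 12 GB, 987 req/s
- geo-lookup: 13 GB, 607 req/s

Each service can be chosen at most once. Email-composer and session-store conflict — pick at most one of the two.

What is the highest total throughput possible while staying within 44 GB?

Ranking by ratio (throughput/GB): email-composer 86.11, recommendation-engine 82.25, thumbnail-service 81.21, session-store 75.82.
Filling by ratio: feature-flag-service + thumbnail-service + email-composer + ab-test-router + recommendation-engine for 3166, with 5 GB left unused.
The 1 GB tied up in ab-test-router is better spent on feed-ranker — total rises to 3367 (44 GB).
An exhaustive check of the 256 subsets confirms 3367.

3367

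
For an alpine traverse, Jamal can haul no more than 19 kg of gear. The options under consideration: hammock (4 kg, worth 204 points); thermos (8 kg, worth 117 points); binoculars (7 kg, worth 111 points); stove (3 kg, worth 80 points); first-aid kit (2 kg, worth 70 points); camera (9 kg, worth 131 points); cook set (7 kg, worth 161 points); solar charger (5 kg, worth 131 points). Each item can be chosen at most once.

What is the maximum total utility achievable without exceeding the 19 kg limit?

576

Ranking by ratio (utility/kg): hammock 51.00, first-aid kit 35.00, stove 26.67, solar charger 26.20.
Filling by ratio: hammock + stove + first-aid kit + solar charger for 485, with 5 kg left unused.
Replace first-aid kit with cook set: the trade gains 91 net, giving 576 at 19 kg.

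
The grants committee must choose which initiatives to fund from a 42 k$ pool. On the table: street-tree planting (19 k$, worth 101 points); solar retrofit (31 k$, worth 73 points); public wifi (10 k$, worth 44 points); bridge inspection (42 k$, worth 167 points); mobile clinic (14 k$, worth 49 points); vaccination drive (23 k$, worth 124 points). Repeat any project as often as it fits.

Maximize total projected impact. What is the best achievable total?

By projected impact per k$: vaccination drive 5.39, street-tree planting 5.32, public wifi 4.40 lead.
The ratio ordering already packs tightly: street-tree planting + vaccination drive, 42 k$, 225.
No other feasible combination exceeds 225.

225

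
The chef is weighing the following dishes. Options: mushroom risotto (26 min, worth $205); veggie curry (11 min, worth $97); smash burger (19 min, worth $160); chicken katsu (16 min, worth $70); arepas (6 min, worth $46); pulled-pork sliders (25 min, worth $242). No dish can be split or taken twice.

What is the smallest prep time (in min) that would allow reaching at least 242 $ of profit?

Minimise min subject to total profit ≥ 242.
Taking pulled-pork sliders gives 242 (≥ 242) for 25 min.
Below 25 min the best achievable stays under 242.

25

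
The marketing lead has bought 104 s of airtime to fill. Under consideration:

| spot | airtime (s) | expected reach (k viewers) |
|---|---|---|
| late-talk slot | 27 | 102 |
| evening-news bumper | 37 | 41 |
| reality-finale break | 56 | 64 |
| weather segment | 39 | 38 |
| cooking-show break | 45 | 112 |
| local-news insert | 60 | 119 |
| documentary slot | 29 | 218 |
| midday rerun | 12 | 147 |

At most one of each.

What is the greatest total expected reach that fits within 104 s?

Ranking by ratio (expected reach/s): midday rerun 12.25, documentary slot 7.52, late-talk slot 3.78, cooking-show break 2.49.
Taking the top-ratio spots first gives late-talk slot + documentary slot + midday rerun for 467 (68 s).
The 27 s tied up in late-talk slot is better spent on local-news insert — total rises to 484 (101 s).
Next best is cooking-show break + documentary slot + midday rerun at 477 (86 s) — short by 7.

484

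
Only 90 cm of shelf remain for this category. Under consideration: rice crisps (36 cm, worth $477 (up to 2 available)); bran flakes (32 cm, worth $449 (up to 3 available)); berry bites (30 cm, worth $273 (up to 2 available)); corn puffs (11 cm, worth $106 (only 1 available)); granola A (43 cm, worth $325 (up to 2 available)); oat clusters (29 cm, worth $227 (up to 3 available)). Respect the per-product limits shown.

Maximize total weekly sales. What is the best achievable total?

1060

Ranking by ratio (weekly sales/cm): bran flakes 14.03, rice crisps 13.25, corn puffs 9.64.
A density-first pass picks 2×bran flakes + corn puffs — 1004 at 75 cm.
Dropping 2×bran flakes frees 64 cm; slotting in 2×rice crisps (72 cm) lifts the total to 1060 at 83 cm.
Nothing else within 90 cm beats 1060.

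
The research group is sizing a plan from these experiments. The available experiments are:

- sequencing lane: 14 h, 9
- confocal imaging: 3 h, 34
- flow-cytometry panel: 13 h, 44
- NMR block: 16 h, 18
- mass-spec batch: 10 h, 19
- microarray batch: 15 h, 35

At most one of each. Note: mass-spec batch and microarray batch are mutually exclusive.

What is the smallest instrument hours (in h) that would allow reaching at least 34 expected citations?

3

Need the lightest bundle worth ≥ 34.
confocal imaging reaches 34 using 3 h.
Any bundle with less than 3 h falls short of 34.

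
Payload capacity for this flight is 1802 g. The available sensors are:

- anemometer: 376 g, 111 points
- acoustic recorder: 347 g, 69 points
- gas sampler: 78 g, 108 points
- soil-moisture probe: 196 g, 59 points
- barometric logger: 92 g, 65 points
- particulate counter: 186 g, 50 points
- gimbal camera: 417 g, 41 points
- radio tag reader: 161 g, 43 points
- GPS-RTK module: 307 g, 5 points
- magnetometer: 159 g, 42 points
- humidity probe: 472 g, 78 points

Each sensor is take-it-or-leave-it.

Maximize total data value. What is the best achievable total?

Filling by ratio: anemometer + acoustic recorder + gas sampler + soil-moisture probe + barometric logger + particulate counter + radio tag reader + magnetometer for 547, with 207 g left unused.
Dropping acoustic recorder frees 347 g; slotting in humidity probe (472 g) lifts the total to 556 at 1720 g.
Every other selection either busts 1802 g or fails to beat 556.

556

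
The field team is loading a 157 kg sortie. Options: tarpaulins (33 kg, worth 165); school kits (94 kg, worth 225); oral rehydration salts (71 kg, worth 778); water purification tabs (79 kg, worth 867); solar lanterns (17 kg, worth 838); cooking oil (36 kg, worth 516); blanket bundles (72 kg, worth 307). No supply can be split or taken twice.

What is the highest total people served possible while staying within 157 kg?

Density check — solar lanterns 49.29, cooking oil 14.33, water purification tabs 10.97 are the best per kg.
Taking the top-ratio supplies first gives water purification tabs + solar lanterns + cooking oil for 2221 (132 kg).
The 79 kg tied up in water purification tabs is better spent on tarpaulins + oral rehydration salts — total rises to 2297 (157 kg).
Next best is water purification tabs + solar lanterns + cooking oil at 2221 (132 kg) — short by 76.

2297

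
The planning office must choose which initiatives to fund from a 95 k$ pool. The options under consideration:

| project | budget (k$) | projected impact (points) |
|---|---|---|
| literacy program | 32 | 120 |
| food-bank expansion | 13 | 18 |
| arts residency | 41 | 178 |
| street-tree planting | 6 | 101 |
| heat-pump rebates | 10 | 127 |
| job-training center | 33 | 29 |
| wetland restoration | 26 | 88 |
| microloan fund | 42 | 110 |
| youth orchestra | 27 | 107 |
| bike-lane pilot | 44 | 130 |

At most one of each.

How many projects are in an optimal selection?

The maximum projected impact within 95 k$ is 526.
One optimal bundle: literacy program + arts residency + street-tree planting + heat-pump rebates (89 k$).
Any selection reaching 526 contains exactly 4 projects.

4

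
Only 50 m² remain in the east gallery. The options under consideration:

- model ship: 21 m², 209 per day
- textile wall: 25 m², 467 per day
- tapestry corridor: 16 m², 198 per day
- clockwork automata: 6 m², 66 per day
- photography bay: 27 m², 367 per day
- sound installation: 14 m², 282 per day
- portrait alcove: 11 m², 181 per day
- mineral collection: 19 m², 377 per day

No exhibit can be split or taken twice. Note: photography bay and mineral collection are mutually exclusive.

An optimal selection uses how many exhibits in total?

Optimal total is 930.
For example textile wall + sound installation + portrait alcove achieves it, using 50 m².
Every optimal selection uses 3 exhibits.

3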